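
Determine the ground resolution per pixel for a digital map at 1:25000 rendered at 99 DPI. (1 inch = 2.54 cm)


pixel_cm = 2.54 / 99 ≈ 0.025657 cm
ground = pixel_cm * 25000 / 100 = 2.54 * 25000 / (99 * 100) = 63500 / 9900 ≈ 6.41 m

6.41 m


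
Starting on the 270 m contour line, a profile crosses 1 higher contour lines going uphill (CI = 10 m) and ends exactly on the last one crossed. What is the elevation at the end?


elevation = 270 + 1 * 10 = 280 m

280 m


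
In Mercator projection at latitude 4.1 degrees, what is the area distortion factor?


area_distortion = 1/cos^2(4.1) = 1.005

1.005


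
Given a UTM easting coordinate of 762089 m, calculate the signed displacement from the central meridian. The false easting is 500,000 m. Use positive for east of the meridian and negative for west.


displacement = 762089 - 500000 = 262089 m

262089 m


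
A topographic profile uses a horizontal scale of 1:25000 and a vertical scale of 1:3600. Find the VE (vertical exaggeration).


VE = horizontal_scale / vertical_scale = 25000 / 3600 ≈ 6.9

6.9x


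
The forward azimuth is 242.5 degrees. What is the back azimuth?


back azimuth = (242.5 + 180) mod 360 = 62.5 degrees

62.5 degrees


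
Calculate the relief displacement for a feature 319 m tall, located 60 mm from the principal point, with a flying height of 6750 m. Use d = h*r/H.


d = h * r / H = 319 * 60 / 6750 = 2.84 mm

2.84 mm


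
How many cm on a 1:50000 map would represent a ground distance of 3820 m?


map_cm = 3820 * 100 / 50000 = 7.64 cm

7.64 cm


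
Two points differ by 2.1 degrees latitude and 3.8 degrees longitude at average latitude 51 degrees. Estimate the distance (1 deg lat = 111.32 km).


dlat_km = 2.1 * 111.32 = 233.772
dlon_km = 3.8 * 111.32 * cos(51) ≈ 266.213
dist = sqrt(233.772^2 + 266.213^2) ≈ 354.3 km

354.3 km


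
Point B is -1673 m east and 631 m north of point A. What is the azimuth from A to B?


az = atan2(-1673, 631) = -69.3 deg
adjusted to 0-360: 290.7 degrees

290.7 degrees


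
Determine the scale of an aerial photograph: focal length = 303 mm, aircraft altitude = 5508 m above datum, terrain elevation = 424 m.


scale = f / (H - h) = 303 mm / 5084 m = 303 / 5084000 = 1:16779

1:16779


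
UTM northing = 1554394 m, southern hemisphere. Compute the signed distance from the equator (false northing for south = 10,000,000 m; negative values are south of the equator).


For southern: actual = 1554394 - 10000000 = -8445606 m

-8445606 m


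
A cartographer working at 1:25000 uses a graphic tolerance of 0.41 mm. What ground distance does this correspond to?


ground = 0.41 mm * 25000 / 1000 = 10.25 m

10.25 m


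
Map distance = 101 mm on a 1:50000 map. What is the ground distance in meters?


ground = 101 mm * 50000 / 1000 = 5050.0 m

5050.0 m


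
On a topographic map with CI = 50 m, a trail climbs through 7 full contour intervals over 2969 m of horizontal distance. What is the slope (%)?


elevation change = 7 * 50 = 350 m
slope = 350 / 2969 * 100 = 11.8%

11.8%


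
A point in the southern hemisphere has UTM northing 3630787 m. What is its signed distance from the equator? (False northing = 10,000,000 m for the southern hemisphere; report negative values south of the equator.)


For southern: actual = 3630787 - 10000000 = -6369213 m

-6369213 m


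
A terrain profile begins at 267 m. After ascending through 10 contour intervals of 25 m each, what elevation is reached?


elevation = 267 + 10 * 25 = 517 m

517 m


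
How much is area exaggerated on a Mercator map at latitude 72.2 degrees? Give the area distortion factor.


area_distortion = 1/cos^2(72.2) = 10.701

10.701


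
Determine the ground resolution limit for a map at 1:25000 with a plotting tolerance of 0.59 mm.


ground = 0.59 mm * 25000 / 1000 = 14.75 m

14.75 m


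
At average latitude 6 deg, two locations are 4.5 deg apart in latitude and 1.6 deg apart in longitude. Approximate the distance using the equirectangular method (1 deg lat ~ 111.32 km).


dlat_km = 4.5 * 111.32 = 500.94
dlon_km = 1.6 * 111.32 * cos(6) ≈ 177.136
dist = sqrt(500.94^2 + 177.136^2) ≈ 531.3 km

531.3 km


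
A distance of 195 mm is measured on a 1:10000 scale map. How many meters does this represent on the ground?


ground = 195 mm * 10000 / 1000 = 1950.0 m

1950.0 m


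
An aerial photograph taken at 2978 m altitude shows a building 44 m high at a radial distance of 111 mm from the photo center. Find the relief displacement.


d = h * r / H = 44 * 111 / 2978 = 1.64 mm

1.64 mm


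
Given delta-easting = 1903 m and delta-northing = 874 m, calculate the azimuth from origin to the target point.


az = atan2(1903, 874) = 65.3 deg
adjusted to 0-360: 65.3 degrees

65.3 degrees


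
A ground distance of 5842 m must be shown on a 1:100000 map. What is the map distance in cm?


map_cm = 5842 * 100 / 100000 = 5.842 cm ≈ 5.84 cm

5.84 cm


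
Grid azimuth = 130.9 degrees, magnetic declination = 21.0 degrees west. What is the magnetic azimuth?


magnetic azimuth = grid azimuth - declination (east +ve)
mag_az = 130.9 - -21.0 = 151.9 degrees

151.9 degrees


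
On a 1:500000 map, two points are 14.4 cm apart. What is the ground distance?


ground = 14.4 cm * 500000 / 100 = 72000.0 m = 72.0 km

72.0 km


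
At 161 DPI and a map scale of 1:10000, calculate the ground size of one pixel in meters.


pixel_cm = 2.54 / 161 ≈ 0.015776 cm
ground = pixel_cm * 10000 / 100 = 2.54 * 10000 / (161 * 100) = 25400 / 16100 ≈ 1.58 m

1.58 m


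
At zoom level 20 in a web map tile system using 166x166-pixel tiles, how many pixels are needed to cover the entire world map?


tiles per axis = 2^20 = 1048576
total tiles = 1048576^2 = 1099511627776
pixels per axis = 1048576 * 166 = 174063616
total pixels = 174063616^2 = 30298142414995456

30298142414995456 pixels


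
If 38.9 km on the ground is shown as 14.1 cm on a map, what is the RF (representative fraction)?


ground = 38.9 km = 3890000 cm; RF denominator = ground / map = 3890000 / 14.1 ≈ 275887; RF = 1:275887

1:275887


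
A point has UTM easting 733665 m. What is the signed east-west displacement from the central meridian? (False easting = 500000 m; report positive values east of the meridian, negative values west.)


displacement = 733665 - 500000 = 233665 m

233665 m


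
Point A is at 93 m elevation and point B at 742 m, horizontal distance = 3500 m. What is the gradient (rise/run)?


gradient = (742 - 93) / 3500 = 649 / 3500 = 0.1854

0.1854


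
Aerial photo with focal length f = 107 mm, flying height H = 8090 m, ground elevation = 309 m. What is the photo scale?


scale = f / (H - h) = 107 mm / 7781 m = 107 / 7781000 = 1:72720

1:72720


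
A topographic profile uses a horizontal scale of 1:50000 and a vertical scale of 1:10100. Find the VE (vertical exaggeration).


VE = horizontal_scale / vertical_scale = 50000 / 10100 ≈ 5.0

5.0x


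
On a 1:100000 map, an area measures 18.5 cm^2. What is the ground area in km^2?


ground_area = 18.5 * (100000/100)^2 = 18500000.0 m^2 = 18.5 km^2

18.5 km^2


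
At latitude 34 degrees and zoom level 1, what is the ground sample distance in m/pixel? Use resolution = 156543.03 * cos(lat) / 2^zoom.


res = 156543.03 * cos(34) / 2^1 = 156543.03 * 0.82903757 / 2 = 64890.03 m/pixel

64890.03 m/pixel


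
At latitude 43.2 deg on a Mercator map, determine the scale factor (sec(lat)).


SF = 1 / cos(43.2) = 1 / 0.728969 = 1.372

1.372


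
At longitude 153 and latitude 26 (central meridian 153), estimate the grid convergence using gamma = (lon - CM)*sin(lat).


gamma = (153 - 153) * sin(26) = 0 * 0.438371 = 0.0 degrees

0.0 degrees


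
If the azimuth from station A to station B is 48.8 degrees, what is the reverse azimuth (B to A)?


back azimuth = (48.8 + 180) mod 360 = 228.8 degrees

228.8 degrees


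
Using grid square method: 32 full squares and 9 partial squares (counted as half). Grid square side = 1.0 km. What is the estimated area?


effective squares = 32 + 9 * 0.5 = 36.5
area = 36.5 * 1.0 = 36.5 km^2

36.5 km^2


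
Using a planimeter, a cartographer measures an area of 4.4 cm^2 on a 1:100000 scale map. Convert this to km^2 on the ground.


ground_area = 4.4 * (100000/100)^2 = 4400000.0 m^2 = 4.4 km^2

4.4 km^2


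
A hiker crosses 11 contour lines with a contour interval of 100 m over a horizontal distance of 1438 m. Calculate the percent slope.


elevation change = 11 * 100 = 1100 m
slope = 1100 / 1438 * 100 = 76.5%

76.5%


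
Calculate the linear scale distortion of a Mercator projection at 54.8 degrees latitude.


SF = 1 / cos(54.8) = 1 / 0.576432 = 1.735

1.735


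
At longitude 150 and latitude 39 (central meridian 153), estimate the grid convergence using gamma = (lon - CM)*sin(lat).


gamma = (150 - 153) * sin(39) = -3 * 0.62932 = -1.888 degrees

-1.888 degrees


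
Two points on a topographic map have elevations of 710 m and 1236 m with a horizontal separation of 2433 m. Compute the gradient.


gradient = (1236 - 710) / 2433 = 526 / 2433 = 0.2162

0.2162


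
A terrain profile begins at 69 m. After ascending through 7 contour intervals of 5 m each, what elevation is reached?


elevation = 69 + 7 * 5 = 104 m

104 m


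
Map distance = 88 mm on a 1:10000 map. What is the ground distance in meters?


ground = 88 mm * 10000 / 1000 = 880.0 m

880.0 m


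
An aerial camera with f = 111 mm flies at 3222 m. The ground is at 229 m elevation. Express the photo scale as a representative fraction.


scale = f / (H - h) = 111 mm / 2993 m = 111 / 2993000 = 1:26964

1:26964


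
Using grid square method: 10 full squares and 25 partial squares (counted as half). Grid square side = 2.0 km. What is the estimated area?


effective squares = 10 + 25 * 0.5 = 22.5
area = 22.5 * 4.0 = 90.0 km^2

90.0 km^2


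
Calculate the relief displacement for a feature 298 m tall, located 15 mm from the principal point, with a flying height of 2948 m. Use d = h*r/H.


d = h * r / H = 298 * 15 / 2948 = 1.52 mm

1.52 mm


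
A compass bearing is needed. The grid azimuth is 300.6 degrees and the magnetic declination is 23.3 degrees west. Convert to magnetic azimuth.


magnetic azimuth = grid azimuth - declination (east +ve)
mag_az = 300.6 - -23.3 = 323.9 degrees

323.9 degrees


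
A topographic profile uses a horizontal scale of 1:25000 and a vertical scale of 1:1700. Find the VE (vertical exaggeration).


VE = horizontal_scale / vertical_scale = 25000 / 1700 ≈ 14.7

14.7x


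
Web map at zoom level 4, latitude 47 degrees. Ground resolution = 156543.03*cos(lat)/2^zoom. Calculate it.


res = 156543.03 * cos(47) / 2^4 = 156543.03 * 0.68199836 / 16 = 6672.63 m/pixel

6672.63 m/pixel


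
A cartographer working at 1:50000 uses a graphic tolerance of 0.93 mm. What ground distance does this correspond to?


ground = 0.93 mm * 50000 / 1000 = 46.5 m

46.5 m


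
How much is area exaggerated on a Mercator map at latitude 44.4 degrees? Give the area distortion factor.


area_distortion = 1/cos^2(44.4) = 1.959

1.959


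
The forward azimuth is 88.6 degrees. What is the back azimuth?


back azimuth = (88.6 + 180) mod 360 = 268.6 degrees

268.6 degrees


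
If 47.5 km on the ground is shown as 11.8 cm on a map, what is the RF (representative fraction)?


ground = 47.5 km = 4750000 cm; RF denominator = ground / map = 4750000 / 11.8 ≈ 402542; RF = 1:402542

1:402542


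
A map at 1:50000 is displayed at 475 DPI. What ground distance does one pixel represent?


pixel_cm = 2.54 / 475 ≈ 0.005347 cm
ground = pixel_cm * 50000 / 100 = 2.54 * 50000 / (475 * 100) = 127000 / 47500 ≈ 2.67 m

2.67 m


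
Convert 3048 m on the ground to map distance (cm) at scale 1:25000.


map_cm = 3048 * 100 / 25000 = 12.192 cm ≈ 12.19 cm

12.19 cm


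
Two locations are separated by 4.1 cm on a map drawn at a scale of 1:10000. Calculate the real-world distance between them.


ground = 4.1 cm * 10000 / 100 = 410.0 m

410.0 m


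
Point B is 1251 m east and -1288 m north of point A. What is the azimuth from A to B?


az = atan2(1251, -1288) = 135.8 deg
adjusted to 0-360: 135.8 degrees

135.8 degrees


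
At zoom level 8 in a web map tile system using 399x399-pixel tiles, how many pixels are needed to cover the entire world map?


tiles per axis = 2^8 = 256
total tiles = 256^2 = 65536
pixels per axis = 256 * 399 = 102144
total pixels = 102144^2 = 10433396736

10433396736 pixels


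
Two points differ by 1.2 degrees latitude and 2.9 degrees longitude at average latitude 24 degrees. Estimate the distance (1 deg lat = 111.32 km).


dlat_km = 1.2 * 111.32 = 133.584
dlon_km = 2.9 * 111.32 * cos(24) ≈ 294.918
dist = sqrt(133.584^2 + 294.918^2) ≈ 323.8 km

323.8 km


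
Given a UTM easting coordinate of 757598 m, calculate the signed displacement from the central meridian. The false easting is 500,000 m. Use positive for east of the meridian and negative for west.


displacement = 757598 - 500000 = 257598 m

257598 m


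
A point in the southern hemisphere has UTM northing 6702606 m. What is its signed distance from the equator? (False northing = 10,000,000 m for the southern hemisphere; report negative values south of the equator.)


For southern: actual = 6702606 - 10000000 = -3297394 m

-3297394 m


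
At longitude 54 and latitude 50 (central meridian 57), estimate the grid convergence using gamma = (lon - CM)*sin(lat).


gamma = (54 - 57) * sin(50) = -3 * 0.766044 = -2.298 degrees

-2.298 degrees


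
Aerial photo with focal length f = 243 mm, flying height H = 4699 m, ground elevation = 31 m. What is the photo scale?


scale = f / (H - h) = 243 mm / 4668 m = 243 / 4668000 = 1:19210

1:19210


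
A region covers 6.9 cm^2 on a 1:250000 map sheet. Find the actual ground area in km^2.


ground_area = 6.9 * (250000/100)^2 = 43125000.0 m^2 = 43.125 km^2

43.125 km^2


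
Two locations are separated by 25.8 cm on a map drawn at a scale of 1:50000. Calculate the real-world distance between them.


ground = 25.8 cm * 50000 / 100 = 12900.0 m = 12.9 km

12.9 km


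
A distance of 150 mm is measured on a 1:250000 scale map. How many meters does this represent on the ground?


ground = 150 mm * 250000 / 1000 = 37500.0 m

37500.0 m


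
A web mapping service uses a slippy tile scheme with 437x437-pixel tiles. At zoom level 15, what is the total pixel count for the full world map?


tiles per axis = 2^15 = 32768
total tiles = 32768^2 = 1073741824
pixels per axis = 32768 * 437 = 14319616
total pixels = 14319616^2 = 205051402387456

205051402387456 pixels


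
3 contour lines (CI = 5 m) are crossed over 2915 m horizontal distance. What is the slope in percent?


elevation change = 3 * 5 = 15 m
slope = 15 / 2915 * 100 = 0.5%

0.5%


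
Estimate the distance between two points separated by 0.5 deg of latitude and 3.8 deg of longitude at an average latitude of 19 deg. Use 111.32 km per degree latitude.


dlat_km = 0.5 * 111.32 = 55.66
dlon_km = 3.8 * 111.32 * cos(19) ≈ 399.969
dist = sqrt(55.66^2 + 399.969^2) ≈ 403.8 km

403.8 km


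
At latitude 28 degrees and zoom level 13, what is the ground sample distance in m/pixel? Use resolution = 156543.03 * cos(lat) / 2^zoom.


res = 156543.03 * cos(28) / 2^13 = 156543.03 * 0.88294759 / 8192 = 16.87 m/pixel

16.87 m/pixel


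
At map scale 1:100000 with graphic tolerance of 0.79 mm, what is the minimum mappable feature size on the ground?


ground = 0.79 mm * 100000 / 1000 = 79.0 m

79.0 m


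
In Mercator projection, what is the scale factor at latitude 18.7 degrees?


SF = 1 / cos(18.7) = 1 / 0.94721 = 1.056

1.056


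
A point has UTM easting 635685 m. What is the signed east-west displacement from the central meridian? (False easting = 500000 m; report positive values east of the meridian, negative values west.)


displacement = 635685 - 500000 = 135685 m

135685 m


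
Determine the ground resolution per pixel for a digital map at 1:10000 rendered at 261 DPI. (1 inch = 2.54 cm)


pixel_cm = 2.54 / 261 ≈ 0.009732 cm
ground = pixel_cm * 10000 / 100 = 2.54 * 10000 / (261 * 100) = 25400 / 26100 ≈ 0.97 m

0.97 m


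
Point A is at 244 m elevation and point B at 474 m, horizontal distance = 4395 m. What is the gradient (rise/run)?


gradient = (474 - 244) / 4395 = 230 / 4395 = 0.0523

0.0523


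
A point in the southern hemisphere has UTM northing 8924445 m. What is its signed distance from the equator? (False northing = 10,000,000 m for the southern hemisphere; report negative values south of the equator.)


For southern: actual = 8924445 - 10000000 = -1075555 m

-1075555 m


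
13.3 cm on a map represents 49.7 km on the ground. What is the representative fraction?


ground = 49.7 km = 4970000 cm; RF denominator = ground / map = 4970000 / 13.3 ≈ 373684; RF = 1:373684

1:373684


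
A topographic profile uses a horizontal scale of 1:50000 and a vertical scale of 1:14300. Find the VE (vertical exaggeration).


VE = horizontal_scale / vertical_scale = 50000 / 14300 ≈ 3.5

3.5x


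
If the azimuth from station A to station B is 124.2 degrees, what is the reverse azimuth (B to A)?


back azimuth = (124.2 + 180) mod 360 = 304.2 degrees

304.2 degrees


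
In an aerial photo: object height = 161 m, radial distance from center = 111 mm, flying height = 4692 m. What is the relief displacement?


d = h * r / H = 161 * 111 / 4692 = 3.81 mm

3.81 mm


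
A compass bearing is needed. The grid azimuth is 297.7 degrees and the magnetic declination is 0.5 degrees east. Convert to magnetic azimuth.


magnetic azimuth = grid azimuth - declination (east +ve)
mag_az = 297.7 - 0.5 = 297.2 degrees

297.2 degrees


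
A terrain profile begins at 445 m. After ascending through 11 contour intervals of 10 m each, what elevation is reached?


elevation = 445 + 11 * 10 = 555 m

555 m


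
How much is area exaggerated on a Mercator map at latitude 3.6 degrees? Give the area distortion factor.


area_distortion = 1/cos^2(3.6) = 1.004

1.004


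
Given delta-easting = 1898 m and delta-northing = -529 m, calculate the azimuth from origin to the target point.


az = atan2(1898, -529) = 105.6 deg
adjusted to 0-360: 105.6 degrees

105.6 degrees


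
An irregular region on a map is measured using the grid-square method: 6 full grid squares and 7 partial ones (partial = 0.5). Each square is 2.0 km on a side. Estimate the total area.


effective squares = 6 + 7 * 0.5 = 9.5
area = 9.5 * 4.0 = 38.0 km^2

38.0 km^2


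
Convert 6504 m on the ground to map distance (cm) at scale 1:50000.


map_cm = 6504 * 100 / 50000 = 13.008 cm ≈ 13.01 cm

13.01 cm


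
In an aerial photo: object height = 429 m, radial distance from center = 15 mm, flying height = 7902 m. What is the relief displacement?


d = h * r / H = 429 * 15 / 7902 = 0.81 mm

0.81 mm


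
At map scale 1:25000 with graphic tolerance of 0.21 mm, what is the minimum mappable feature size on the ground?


ground = 0.21 mm * 25000 / 1000 = 5.25 m

5.25 m


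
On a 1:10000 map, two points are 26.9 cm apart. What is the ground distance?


ground = 26.9 cm * 10000 / 100 = 2690.0 m = 2.69 km

2.69 km


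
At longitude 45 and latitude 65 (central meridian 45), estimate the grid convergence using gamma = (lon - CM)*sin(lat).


gamma = (45 - 45) * sin(65) = 0 * 0.906308 = 0.0 degrees

0.0 degrees


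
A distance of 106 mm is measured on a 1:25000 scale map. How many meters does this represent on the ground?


ground = 106 mm * 25000 / 1000 = 2650.0 m

2650.0 m


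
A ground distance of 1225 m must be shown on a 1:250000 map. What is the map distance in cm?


map_cm = 1225 * 100 / 250000 = 0.49 cm

0.49 cm


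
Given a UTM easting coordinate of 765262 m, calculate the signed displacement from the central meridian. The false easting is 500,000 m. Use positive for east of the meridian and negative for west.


displacement = 765262 - 500000 = 265262 m

265262 m


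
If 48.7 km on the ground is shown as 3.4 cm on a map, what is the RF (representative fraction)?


ground = 48.7 km = 4870000 cm; RF denominator = ground / map = 4870000 / 3.4 ≈ 1432353; RF = 1:1432353

1:1432353


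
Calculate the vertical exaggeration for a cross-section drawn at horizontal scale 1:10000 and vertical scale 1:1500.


VE = horizontal_scale / vertical_scale = 10000 / 1500 ≈ 6.7

6.7x


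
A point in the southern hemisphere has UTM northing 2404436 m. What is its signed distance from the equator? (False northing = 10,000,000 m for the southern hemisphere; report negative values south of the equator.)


For southern: actual = 2404436 - 10000000 = -7595564 m

-7595564 m


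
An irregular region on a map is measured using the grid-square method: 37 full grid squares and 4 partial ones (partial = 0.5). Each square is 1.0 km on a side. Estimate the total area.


effective squares = 37 + 4 * 0.5 = 39.0
area = 39.0 * 1.0 = 39.0 km^2

39.0 km^2


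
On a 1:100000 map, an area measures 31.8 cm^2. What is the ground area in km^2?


ground_area = 31.8 * (100000/100)^2 = 31800000.0 m^2 = 31.8 km^2

31.8 km^2


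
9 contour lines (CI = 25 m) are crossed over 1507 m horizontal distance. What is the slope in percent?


elevation change = 9 * 25 = 225 m
slope = 225 / 1507 * 100 = 14.9%

14.9%


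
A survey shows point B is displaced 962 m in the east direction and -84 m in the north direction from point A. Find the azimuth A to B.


az = atan2(962, -84) = 95.0 deg
adjusted to 0-360: 95.0 degrees

95.0 degrees


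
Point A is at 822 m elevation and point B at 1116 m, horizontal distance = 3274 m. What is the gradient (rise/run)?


gradient = (1116 - 822) / 3274 = 294 / 3274 = 0.0898

0.0898


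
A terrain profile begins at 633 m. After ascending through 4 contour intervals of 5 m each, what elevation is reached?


elevation = 633 + 4 * 5 = 653 m

653 m


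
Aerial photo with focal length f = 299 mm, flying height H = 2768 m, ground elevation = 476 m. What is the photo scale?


scale = f / (H - h) = 299 mm / 2292 m = 299 / 2292000 = 1:7666

1:7666


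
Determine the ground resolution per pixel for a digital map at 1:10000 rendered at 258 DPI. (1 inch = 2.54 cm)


pixel_cm = 2.54 / 258 ≈ 0.009845 cm
ground = pixel_cm * 10000 / 100 = 2.54 * 10000 / (258 * 100) = 25400 / 25800 ≈ 0.98 m

0.98 m


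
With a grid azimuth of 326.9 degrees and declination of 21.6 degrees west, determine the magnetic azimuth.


magnetic azimuth = grid azimuth - declination (east +ve)
mag_az = 326.9 - -21.6 = 348.5 degrees

348.5 degrees


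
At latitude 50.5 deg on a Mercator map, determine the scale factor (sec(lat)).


SF = 1 / cos(50.5) = 1 / 0.636078 = 1.572

1.572


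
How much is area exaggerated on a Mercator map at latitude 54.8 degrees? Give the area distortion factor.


area_distortion = 1/cos^2(54.8) = 3.01

3.01


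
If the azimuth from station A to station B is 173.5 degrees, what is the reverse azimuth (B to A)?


back azimuth = (173.5 + 180) mod 360 = 353.5 degrees

353.5 degrees


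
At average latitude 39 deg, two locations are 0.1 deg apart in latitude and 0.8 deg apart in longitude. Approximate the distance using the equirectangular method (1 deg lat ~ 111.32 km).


dlat_km = 0.1 * 111.32 = 11.132
dlon_km = 0.8 * 111.32 * cos(39) ≈ 69.21
dist = sqrt(11.132^2 + 69.21^2) ≈ 70.1 km

70.1 km


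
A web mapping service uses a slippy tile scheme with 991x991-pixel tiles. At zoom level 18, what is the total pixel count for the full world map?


tiles per axis = 2^18 = 262144
total tiles = 262144^2 = 68719476736
pixels per axis = 262144 * 991 = 259784704
total pixels = 259784704^2 = 67488092432367616

67488092432367616 pixels


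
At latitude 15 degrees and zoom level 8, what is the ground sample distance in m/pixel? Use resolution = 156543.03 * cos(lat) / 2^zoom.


res = 156543.03 * cos(15) / 2^8 = 156543.03 * 0.96592583 / 256 = 590.66 m/pixel

590.66 m/pixel


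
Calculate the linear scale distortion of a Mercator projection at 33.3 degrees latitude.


SF = 1 / cos(33.3) = 1 / 0.835807 = 1.196

1.196


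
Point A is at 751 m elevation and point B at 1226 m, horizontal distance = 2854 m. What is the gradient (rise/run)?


gradient = (1226 - 751) / 2854 = 475 / 2854 = 0.1664

0.1664


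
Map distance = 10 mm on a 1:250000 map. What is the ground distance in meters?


ground = 10 mm * 250000 / 1000 = 2500.0 m

2500.0 m


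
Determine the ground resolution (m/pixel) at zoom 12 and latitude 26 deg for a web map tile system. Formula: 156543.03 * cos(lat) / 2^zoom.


res = 156543.03 * cos(26) / 2^12 = 156543.03 * 0.89879405 / 4096 = 34.35 m/pixel

34.35 m/pixel


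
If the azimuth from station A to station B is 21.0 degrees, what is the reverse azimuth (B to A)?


back azimuth = (21.0 + 180) mod 360 = 201.0 degrees

201.0 degrees


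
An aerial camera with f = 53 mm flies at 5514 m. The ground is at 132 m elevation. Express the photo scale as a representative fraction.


scale = f / (H - h) = 53 mm / 5382 m = 53 / 5382000 = 1:101547

1:101547


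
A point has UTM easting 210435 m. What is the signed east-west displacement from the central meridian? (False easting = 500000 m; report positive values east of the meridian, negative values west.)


displacement = 210435 - 500000 = -289565 m

-289565 m


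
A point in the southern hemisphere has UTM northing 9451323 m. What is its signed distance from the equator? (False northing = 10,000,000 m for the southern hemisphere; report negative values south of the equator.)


For southern: actual = 9451323 - 10000000 = -548677 m

-548677 m


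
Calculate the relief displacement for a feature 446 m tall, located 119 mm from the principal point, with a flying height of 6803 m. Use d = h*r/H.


d = h * r / H = 446 * 119 / 6803 = 7.8 mm

7.8 mm


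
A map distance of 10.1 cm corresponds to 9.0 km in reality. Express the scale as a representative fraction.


ground = 9.0 km = 900000 cm; RF denominator = ground / map = 900000 / 10.1 ≈ 89109; RF = 1:89109

1:89109


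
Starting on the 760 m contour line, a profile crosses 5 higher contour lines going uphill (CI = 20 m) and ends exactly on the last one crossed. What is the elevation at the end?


elevation = 760 + 5 * 20 = 860 m

860 m


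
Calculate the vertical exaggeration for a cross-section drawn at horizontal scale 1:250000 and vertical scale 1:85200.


VE = horizontal_scale / vertical_scale = 250000 / 85200 ≈ 2.9

2.9x


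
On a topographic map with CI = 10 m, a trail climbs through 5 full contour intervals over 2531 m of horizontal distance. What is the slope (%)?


elevation change = 5 * 10 = 50 m
slope = 50 / 2531 * 100 = 2.0%

2.0%


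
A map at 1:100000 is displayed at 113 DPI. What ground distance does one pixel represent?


pixel_cm = 2.54 / 113 ≈ 0.022478 cm
ground = pixel_cm * 100000 / 100 = 2.54 * 100000 / (113 * 100) = 254000 / 11300 ≈ 22.48 m

22.48 m


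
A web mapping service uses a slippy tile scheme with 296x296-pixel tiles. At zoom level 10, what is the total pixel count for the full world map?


tiles per axis = 2^10 = 1024
total tiles = 1024^2 = 1048576
pixels per axis = 1024 * 296 = 303104
total pixels = 303104^2 = 91872034816

91872034816 pixels


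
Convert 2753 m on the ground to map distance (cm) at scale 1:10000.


map_cm = 2753 * 100 / 10000 = 27.53 cm

27.53 cm


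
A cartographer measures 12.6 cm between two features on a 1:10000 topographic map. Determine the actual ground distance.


ground = 12.6 cm * 10000 / 100 = 1260.0 m = 1.26 km

1.26 km


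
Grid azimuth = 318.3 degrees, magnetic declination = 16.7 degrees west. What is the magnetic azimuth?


magnetic azimuth = grid azimuth - declination (east +ve)
mag_az = 318.3 - -16.7 = 335.0 degrees

335.0 degrees


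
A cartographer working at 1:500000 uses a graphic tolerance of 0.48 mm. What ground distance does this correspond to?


ground = 0.48 mm * 500000 / 1000 = 240.0 m

240.0 m


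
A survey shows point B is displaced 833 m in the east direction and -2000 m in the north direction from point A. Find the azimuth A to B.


az = atan2(833, -2000) = 157.4 deg
adjusted to 0-360: 157.4 degrees

157.4 degrees


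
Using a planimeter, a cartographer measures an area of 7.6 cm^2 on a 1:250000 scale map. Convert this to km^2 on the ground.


ground_area = 7.6 * (250000/100)^2 = 47500000.0 m^2 = 47.5 km^2

47.5 km^2


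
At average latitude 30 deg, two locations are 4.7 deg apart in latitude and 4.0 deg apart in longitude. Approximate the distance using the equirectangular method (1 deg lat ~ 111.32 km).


dlat_km = 4.7 * 111.32 = 523.204
dlon_km = 4.0 * 111.32 * cos(30) ≈ 385.624
dist = sqrt(523.204^2 + 385.624^2) ≈ 650.0 km

650.0 km


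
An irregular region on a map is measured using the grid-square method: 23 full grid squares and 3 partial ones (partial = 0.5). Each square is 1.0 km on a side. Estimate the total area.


effective squares = 23 + 3 * 0.5 = 24.5
area = 24.5 * 1.0 = 24.5 km^2

24.5 km^2


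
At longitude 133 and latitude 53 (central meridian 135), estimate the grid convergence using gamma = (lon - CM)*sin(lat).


gamma = (133 - 135) * sin(53) = -2 * 0.798636 = -1.597 degrees

-1.597 degrees


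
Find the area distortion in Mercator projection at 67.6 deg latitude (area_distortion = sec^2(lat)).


area_distortion = 1/cos^2(67.6) = 6.886

6.886


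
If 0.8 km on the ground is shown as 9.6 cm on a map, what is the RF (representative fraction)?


ground = 0.8 km = 80000 cm; RF denominator = ground / map = 80000 / 9.6 ≈ 8333; RF = 1:8333

1:8333


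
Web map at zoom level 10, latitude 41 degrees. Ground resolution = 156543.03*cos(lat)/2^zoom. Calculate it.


res = 156543.03 * cos(41) / 2^10 = 156543.03 * 0.75470958 / 1024 = 115.38 m/pixel

115.38 m/pixel


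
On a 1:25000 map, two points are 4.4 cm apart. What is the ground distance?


ground = 4.4 cm * 25000 / 100 = 1100.0 m = 1.1 km

1.1 km


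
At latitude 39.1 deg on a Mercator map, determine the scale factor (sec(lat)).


SF = 1 / cos(39.1) = 1 / 0.776046 = 1.289

1.289


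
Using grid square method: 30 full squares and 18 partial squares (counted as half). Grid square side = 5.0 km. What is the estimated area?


effective squares = 30 + 18 * 0.5 = 39.0
area = 39.0 * 25.0 = 975.0 km^2

975.0 km^2


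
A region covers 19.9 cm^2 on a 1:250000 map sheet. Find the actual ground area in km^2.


ground_area = 19.9 * (250000/100)^2 = 124375000.0 m^2 = 124.375 km^2

124.375 km^2


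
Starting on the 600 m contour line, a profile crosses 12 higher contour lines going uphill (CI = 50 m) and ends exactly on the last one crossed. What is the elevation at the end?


elevation = 600 + 12 * 50 = 1200 m

1200 m


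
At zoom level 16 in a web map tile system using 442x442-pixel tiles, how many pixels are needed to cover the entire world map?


tiles per axis = 2^16 = 65536
total tiles = 65536^2 = 4294967296
pixels per axis = 65536 * 442 = 28966912
total pixels = 28966912^2 = 839081990815744

839081990815744 pixels


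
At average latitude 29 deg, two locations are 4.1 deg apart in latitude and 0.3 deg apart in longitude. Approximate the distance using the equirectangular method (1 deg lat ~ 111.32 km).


dlat_km = 4.1 * 111.32 = 456.412
dlon_km = 0.3 * 111.32 * cos(29) ≈ 29.209
dist = sqrt(456.412^2 + 29.209^2) ≈ 457.3 km

457.3 km


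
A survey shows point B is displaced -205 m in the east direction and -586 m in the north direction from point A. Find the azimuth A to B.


az = atan2(-205, -586) = -160.7 deg
adjusted to 0-360: 199.3 degrees

199.3 degrees


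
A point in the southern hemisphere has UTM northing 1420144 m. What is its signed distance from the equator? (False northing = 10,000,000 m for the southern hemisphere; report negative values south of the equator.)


For southern: actual = 1420144 - 10000000 = -8579856 m

-8579856 m


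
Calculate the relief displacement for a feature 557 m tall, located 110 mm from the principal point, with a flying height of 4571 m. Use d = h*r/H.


d = h * r / H = 557 * 110 / 4571 = 13.4 mm

13.4 mm


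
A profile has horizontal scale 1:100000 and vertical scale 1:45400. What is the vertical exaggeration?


VE = horizontal_scale / vertical_scale = 100000 / 45400 ≈ 2.2

2.2x


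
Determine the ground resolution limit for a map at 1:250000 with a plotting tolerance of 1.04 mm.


ground = 1.04 mm * 250000 / 1000 = 260.0 m

260.0 m


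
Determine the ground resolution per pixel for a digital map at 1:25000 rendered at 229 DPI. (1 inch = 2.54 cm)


pixel_cm = 2.54 / 229 ≈ 0.011092 cm
ground = pixel_cm * 25000 / 100 = 2.54 * 25000 / (229 * 100) = 63500 / 22900 ≈ 2.77 m

2.77 m


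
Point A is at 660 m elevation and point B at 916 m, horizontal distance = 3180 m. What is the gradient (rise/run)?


gradient = (916 - 660) / 3180 = 256 / 3180 = 0.0805

0.0805


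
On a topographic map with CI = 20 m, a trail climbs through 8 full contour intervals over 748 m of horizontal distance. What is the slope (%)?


elevation change = 8 * 20 = 160 m
slope = 160 / 748 * 100 = 21.4%

21.4%


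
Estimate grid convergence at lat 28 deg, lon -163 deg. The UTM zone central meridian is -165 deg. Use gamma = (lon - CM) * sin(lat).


gamma = (-163 - -165) * sin(28) = 2 * 0.469472 = 0.939 degrees

0.939 degrees


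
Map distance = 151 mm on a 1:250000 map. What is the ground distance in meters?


ground = 151 mm * 250000 / 1000 = 37750.0 m

37750.0 m


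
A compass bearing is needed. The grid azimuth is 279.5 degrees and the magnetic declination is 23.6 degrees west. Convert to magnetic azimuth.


magnetic azimuth = grid azimuth - declination (east +ve)
mag_az = 279.5 - -23.6 = 303.1 degrees

303.1 degrees


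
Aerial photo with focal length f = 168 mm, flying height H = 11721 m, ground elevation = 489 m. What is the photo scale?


scale = f / (H - h) = 168 mm / 11232 m = 168 / 11232000 = 1:66857

1:66857


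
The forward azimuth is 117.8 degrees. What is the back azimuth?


back azimuth = (117.8 + 180) mod 360 = 297.8 degrees

297.8 degrees


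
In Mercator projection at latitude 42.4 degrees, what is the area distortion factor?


area_distortion = 1/cos^2(42.4) = 1.834

1.834


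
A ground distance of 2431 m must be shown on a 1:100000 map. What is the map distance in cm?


map_cm = 2431 * 100 / 100000 = 2.431 cm ≈ 2.43 cm

2.43 cm


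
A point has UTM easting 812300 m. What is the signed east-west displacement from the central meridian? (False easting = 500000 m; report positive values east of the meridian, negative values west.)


displacement = 812300 - 500000 = 312300 m

312300 m


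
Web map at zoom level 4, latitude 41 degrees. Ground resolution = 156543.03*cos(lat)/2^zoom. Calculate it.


res = 156543.03 * cos(41) / 2^4 = 156543.03 * 0.75470958 / 16 = 7384.03 m/pixel

7384.03 m/pixel


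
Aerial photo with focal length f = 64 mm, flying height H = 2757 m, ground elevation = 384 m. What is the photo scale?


scale = f / (H - h) = 64 mm / 2373 m = 64 / 2373000 = 1:37078

1:37078


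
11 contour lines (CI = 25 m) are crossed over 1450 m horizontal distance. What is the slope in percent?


elevation change = 11 * 25 = 275 m
slope = 275 / 1450 * 100 = 19.0%

19.0%


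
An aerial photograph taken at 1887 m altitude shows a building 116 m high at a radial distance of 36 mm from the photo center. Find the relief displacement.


d = h * r / H = 116 * 36 / 1887 = 2.21 mm

2.21 mm


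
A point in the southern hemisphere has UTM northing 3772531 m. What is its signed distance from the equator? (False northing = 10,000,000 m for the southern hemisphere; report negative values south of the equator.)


For southern: actual = 3772531 - 10000000 = -6227469 m

-6227469 m


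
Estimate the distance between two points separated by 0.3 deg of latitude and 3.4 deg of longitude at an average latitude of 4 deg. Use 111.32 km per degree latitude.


dlat_km = 0.3 * 111.32 = 33.396
dlon_km = 3.4 * 111.32 * cos(4) ≈ 377.566
dist = sqrt(33.396^2 + 377.566^2) ≈ 379.0 km

379.0 km


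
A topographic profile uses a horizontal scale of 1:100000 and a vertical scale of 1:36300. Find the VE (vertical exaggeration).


VE = horizontal_scale / vertical_scale = 100000 / 36300 ≈ 2.8

2.8x


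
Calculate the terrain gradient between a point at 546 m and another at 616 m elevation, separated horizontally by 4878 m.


gradient = (616 - 546) / 4878 = 70 / 4878 = 0.0144

0.0144


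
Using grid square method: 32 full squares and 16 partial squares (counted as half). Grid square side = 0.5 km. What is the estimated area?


effective squares = 32 + 16 * 0.5 = 40.0
area = 40.0 * 0.25 = 10.0 km^2

10.0 km^2


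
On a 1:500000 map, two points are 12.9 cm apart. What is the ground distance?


ground = 12.9 cm * 500000 / 100 = 64500.0 m = 64.5 km

64.5 km


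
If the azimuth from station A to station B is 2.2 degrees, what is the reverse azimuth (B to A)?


back azimuth = (2.2 + 180) mod 360 = 182.2 degrees

182.2 degrees


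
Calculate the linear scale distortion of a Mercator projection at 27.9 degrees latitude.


SF = 1 / cos(27.9) = 1 / 0.883766 = 1.132

1.132


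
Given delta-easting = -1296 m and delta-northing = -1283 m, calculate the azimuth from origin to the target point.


az = atan2(-1296, -1283) = -134.7 deg
adjusted to 0-360: 225.3 degrees

225.3 degrees


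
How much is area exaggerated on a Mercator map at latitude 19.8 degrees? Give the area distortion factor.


area_distortion = 1/cos^2(19.8) = 1.13

1.13


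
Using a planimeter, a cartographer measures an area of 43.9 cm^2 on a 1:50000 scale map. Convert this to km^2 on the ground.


ground_area = 43.9 * (50000/100)^2 = 10975000.0 m^2 = 10.975 km^2

10.975 km^2


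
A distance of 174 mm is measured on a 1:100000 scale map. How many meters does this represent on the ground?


ground = 174 mm * 100000 / 1000 = 17400.0 m

17400.0 m


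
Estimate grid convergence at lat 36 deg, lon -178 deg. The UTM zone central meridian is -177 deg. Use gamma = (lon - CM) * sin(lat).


gamma = (-178 - -177) * sin(36) = -1 * 0.587785 = -0.588 degrees

-0.588 degrees


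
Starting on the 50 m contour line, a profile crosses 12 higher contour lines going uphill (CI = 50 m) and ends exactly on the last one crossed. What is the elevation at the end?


elevation = 50 + 12 * 50 = 650 m

650 m


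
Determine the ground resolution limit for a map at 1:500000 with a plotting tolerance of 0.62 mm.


ground = 0.62 mm * 500000 / 1000 = 310.0 m

310.0 m


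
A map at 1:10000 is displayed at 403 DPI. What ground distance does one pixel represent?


pixel_cm = 2.54 / 403 ≈ 0.006303 cm
ground = pixel_cm * 10000 / 100 = 2.54 * 10000 / (403 * 100) = 25400 / 40300 ≈ 0.63 m

0.63 m


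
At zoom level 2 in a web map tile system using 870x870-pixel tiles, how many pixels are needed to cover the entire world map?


tiles per axis = 2^2 = 4
total tiles = 4^2 = 16
pixels per axis = 4 * 870 = 3480
total pixels = 3480^2 = 12110400

12110400 pixels


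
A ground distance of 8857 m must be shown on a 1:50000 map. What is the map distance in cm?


map_cm = 8857 * 100 / 50000 = 17.714 cm ≈ 17.71 cm

17.71 cm
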